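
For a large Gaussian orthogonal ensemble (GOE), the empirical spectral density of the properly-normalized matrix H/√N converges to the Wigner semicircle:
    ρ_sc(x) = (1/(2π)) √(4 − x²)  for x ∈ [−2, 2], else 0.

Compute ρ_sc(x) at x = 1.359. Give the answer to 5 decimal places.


ρ_sc(x) = (1/(2π)) √(4 − x²). With x = 1.359:
  4 − x² = 4 − (1.359)² = 4 − 1.846881 = 2.153119.
  √(4 − x²) = 1.467351.
  1/(2π) = 0.159155.
  ρ_sc(1.359) = 0.159155 · 1.467351 = 0.233536.

Rounded to 5 decimal places: ρ_sc(1.359) ≈ 0.23354.


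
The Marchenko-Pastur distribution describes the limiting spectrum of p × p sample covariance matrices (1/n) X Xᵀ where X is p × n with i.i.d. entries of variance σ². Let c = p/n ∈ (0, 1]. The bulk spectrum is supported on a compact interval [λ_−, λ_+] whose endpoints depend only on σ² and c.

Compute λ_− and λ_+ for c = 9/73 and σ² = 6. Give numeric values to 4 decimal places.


c = 9/73 = 0.123288; √c = 0.351123.
λ_− = σ² (1 − √c)² = 6 · (1 − 0.351123)² = 6 · (0.648877)² = 2.526245.
λ_+ = σ² (1 + √c)² = 6 · (1 + 0.351123)² = 6 · (1.351123)² = 10.953207.

Rounded to 4 decimal places: λ_− ≈ 2.5262, λ_+ ≈ 10.9532.


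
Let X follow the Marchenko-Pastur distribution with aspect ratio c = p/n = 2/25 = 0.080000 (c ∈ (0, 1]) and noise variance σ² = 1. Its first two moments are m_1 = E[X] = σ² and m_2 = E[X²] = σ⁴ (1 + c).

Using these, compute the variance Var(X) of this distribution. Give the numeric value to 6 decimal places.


m_1 = E[X] = σ² = 1, so m_1² = 1.
m_2 = E[X²] = σ⁴ (1 + c) = 1 · (1 + 0.080000) = 1 · 1.080000 = 1.080000.
(Note m_2 − m_1² simplifies to c · σ⁴ = 0.080000 · 1.)

Var(X) = m_2 − m_1² = 1.080000 − 1 = 0.080000.


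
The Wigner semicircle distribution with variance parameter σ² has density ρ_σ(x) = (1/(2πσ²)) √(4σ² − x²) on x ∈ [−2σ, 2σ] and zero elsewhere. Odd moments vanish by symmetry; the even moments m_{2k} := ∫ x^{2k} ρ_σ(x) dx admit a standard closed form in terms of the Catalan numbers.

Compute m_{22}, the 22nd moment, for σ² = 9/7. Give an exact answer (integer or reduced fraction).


By the scaled semicircle moment identity, m_{2k} = σ^{2k} · C_k with k = 11.
C_11 = (1/(k+1)) · C(2k, k) = (1/12) · C(22, 11) = (1/12) · 705432 = 58786.
σ^{2k} = (σ²)^k = (9/7)^11 = 31381059609/1977326743.

Therefore m_{22} = σ^{22} · C_11 = (31381059609/1977326743) · 58786 = 263538138596382/282475249.


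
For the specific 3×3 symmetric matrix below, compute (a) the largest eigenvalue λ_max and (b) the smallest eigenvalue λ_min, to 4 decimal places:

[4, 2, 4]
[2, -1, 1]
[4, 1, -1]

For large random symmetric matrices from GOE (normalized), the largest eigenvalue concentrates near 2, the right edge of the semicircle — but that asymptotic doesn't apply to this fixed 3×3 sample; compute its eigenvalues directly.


Since M is real symmetric, all three eigenvalues are real; they are the roots of det(λI − M) = λ³ − (tr M) λ² + s λ − det M, where s is the sum of the principal 2×2 minors.
tr M = 4 + (-1) + (-1) = 2.
s = (4·(-1) − 2²) + (4·(-1) − 4²) + ((-1)·(-1) − 1²) = -8 + (-20) + 0 = -28.
det M (expand along row 1) = 4·0 − 2·(-6) + 4·6 = 36.
Characteristic polynomial: λ³ − 2λ² − 28λ − 36 = 0.
Substitute λ = y + (tr M)/3 = y + 0.666667 to remove the quadratic term: y³ + p·y + q = 0 with p = s − (tr M)²/3 = -29.333333 and q = −2(tr M)³/27 + (tr M)·s/3 − det M = -55.259259.
Three real roots ⇒ use the trigonometric (Viète) form: r = 2√(−p/3) = 6.253888, φ = arccos(3q/(p·r)) = arccos(0.903680) = 0.442509 rad.
y_k = r·cos(φ/3 − 2πk/3) for k = 0, 1, 2 gives y = 6.185978, -2.297003, -3.888974.
λ_k = y_k + 0.666667 gives λ = 6.8526, -1.6303, -3.2223 (check: the sum is 2.0000 = tr M).

Hence λ_max = 6.8526 and λ_min = -3.2223.


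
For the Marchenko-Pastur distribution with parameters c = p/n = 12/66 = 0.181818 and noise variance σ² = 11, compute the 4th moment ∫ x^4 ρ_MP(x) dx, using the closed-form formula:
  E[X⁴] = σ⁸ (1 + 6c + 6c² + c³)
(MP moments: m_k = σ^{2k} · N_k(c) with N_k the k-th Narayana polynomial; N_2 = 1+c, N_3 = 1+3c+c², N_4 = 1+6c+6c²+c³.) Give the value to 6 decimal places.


E[X⁴] = σ⁸ (1 + 6c + 6c² + c³) (fourth MP moment). With σ² = 11 (so σ⁸ = 14641) and c = 12/66 = 0.181818: E[X⁴] = 14641 · (1 + 6·0.181818 + 6·(0.181818)² + (0.181818)³) = 14641 · 2.295267.

So E[X^4] = 33605.000000.


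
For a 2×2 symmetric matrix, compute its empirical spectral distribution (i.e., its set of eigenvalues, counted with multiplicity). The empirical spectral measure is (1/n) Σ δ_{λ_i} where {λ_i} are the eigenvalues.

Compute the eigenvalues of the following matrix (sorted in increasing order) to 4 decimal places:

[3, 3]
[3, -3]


Since M is real symmetric, both eigenvalues are real; they are the roots of det(λI − M) = λ² − (tr M) λ + det M.
tr M = 3 + (-3) = 0.
det M = 3·(-3) − 3² = -9 − 9 = -18.
Characteristic polynomial: λ² − 18 = 0.
Discriminant Δ = (tr M)² − 4·det M = 0 − (-72) = 72; √Δ = 8.485281.
λ = (tr M ± √Δ)/2 = (0 ± 8.485281)/2, giving (tr M − √Δ)/2 = -4.2426 and (tr M + √Δ)/2 = 4.2426.

Eigenvalues sorted in increasing order: [-4.2426, 4.2426].


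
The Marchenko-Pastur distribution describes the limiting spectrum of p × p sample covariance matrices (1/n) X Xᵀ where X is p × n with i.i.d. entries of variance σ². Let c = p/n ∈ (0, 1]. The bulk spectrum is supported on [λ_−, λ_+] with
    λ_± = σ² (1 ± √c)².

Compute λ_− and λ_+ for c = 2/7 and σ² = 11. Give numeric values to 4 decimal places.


c = 2/7 = 0.285714; √c = 0.534522.
λ_− = σ² (1 − √c)² = 11 · (1 − 0.534522)² = 11 · (0.465478)² = 2.383362.
λ_+ = σ² (1 + √c)² = 11 · (1 + 0.534522)² = 11 · (1.534522)² = 25.902352.

Rounded to 4 decimal places: λ_− ≈ 2.3834, λ_+ ≈ 25.9024.


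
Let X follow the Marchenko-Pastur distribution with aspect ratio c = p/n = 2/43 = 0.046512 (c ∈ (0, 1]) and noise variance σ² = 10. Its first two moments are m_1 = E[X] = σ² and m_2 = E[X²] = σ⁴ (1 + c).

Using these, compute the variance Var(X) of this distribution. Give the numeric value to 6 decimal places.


m_1 = E[X] = σ² = 10, so m_1² = 100.
m_2 = E[X²] = σ⁴ (1 + c) = 100 · (1 + 0.046512) = 100 · 1.046512 = 104.651163.
(Note m_2 − m_1² simplifies to c · σ⁴ = 0.046512 · 100.)

Var(X) = m_2 − m_1² = 104.651163 − 100 = 4.651163.


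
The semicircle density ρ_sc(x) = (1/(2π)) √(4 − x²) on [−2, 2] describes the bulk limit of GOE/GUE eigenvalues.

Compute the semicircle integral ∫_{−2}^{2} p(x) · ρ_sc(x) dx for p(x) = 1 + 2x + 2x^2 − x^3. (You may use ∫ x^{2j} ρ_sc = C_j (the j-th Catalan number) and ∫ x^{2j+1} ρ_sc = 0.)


Write p(x) = Σ a_i x^i, split into monomials and integrate each against ρ_sc separately.
Using ∫ x^{2j} ρ_sc = C_j = (1/(j+1)) C(2j, j) (Catalan numbers) and ∫ x^{2j+1} ρ_sc = 0 (odd monomials vanish by symmetry):
  i = 0 (even): a_0 · C_{0} = 1 · 1 = 1
  i = 1 (odd): ∫ x^1 ρ_sc = 0 (vanishes)
  i = 2 (even): a_2 · C_{1} = 2 · 1 = 2
  i = 3 (odd): ∫ x^3 ρ_sc = 0 (vanishes)

Summing the contributions: ∫_{−2}^{2} p(x) ρ_sc(x) dx = 1 + 2 = 3.


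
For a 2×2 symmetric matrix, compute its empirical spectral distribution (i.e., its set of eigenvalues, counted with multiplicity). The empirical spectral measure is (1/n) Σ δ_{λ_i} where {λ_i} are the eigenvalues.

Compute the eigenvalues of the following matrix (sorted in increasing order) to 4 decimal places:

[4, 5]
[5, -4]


Since M is real symmetric, both eigenvalues are real; they are the roots of det(λI − M) = λ² − (tr M) λ + det M.
tr M = 4 + (-4) = 0.
det M = 4·(-4) − 5² = -16 − 25 = -41.
Characteristic polynomial: λ² − 41 = 0.
Discriminant Δ = (tr M)² − 4·det M = 0 − (-164) = 164; √Δ = 12.806248.
λ = (tr M ± √Δ)/2 = (0 ± 12.806248)/2, giving (tr M − √Δ)/2 = -6.4031 and (tr M + √Δ)/2 = 6.4031.

Eigenvalues sorted in increasing order: [-6.4031, 6.4031].


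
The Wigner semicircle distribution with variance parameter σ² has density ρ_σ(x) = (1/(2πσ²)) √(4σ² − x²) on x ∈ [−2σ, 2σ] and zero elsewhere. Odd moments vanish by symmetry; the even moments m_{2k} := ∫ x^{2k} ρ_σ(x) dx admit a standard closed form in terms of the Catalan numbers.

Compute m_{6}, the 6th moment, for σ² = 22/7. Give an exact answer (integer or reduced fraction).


By the scaled semicircle moment identity, m_{2k} = σ^{2k} · C_k with k = 3.
C_3 = (1/(k+1)) · C(2k, k) = (1/4) · C(6, 3) = (1/4) · 20 = 5.
σ^{2k} = (σ²)^k = (22/7)^3 = 10648/343.

Therefore m_{6} = σ^{6} · C_3 = (10648/343) · 5 = 53240/343.


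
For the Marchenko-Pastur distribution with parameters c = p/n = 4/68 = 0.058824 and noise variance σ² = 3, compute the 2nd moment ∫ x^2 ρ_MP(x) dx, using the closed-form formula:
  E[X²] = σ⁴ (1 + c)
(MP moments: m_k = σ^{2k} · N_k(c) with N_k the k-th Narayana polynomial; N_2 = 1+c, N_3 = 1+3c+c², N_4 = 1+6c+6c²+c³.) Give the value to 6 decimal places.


E[X²] = σ⁴ (1 + c) (second MP moment). With σ² = 3 (so σ⁴ = 9) and c = 4/68 = 0.058824: E[X²] = 9 · (1 + 0.058824) = 9 · 1.058824.

So E[X^2] = 9.529412.


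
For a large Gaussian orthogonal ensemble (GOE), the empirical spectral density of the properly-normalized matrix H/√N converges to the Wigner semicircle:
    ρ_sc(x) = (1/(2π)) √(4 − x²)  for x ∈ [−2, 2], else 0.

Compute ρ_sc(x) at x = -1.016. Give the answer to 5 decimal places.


ρ_sc(x) = (1/(2π)) √(4 − x²). With x = -1.016:
  4 − x² = 4 − (-1.016)² = 4 − 1.032256 = 2.967744.
  √(4 − x²) = 1.722714.
  1/(2π) = 0.159155.
  ρ_sc(-1.016) = 0.159155 · 1.722714 = 0.274178.

Rounded to 5 decimal places: ρ_sc(-1.016) ≈ 0.27418.


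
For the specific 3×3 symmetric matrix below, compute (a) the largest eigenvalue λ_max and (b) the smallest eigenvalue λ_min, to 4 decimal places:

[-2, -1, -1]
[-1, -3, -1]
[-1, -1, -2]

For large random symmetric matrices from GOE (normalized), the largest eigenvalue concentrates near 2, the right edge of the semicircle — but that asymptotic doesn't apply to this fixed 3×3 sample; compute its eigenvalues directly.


Since M is real symmetric, all three eigenvalues are real; they are the roots of det(λI − M) = λ³ − (tr M) λ² + s λ − det M, where s is the sum of the principal 2×2 minors.
tr M = -2 + (-3) + (-2) = -7.
s = ((-2)·(-3) − (-1)²) + ((-2)·(-2) − (-1)²) + ((-3)·(-2) − (-1)²) = 5 + 3 + 5 = 13.
det M (expand along row 1) = (-2)·5 − (-1)·1 + (-1)·(-2) = -7.
Characteristic polynomial: λ³ + 7λ² + 13λ + 7 = 0.
Substitute λ = y + (tr M)/3 = y − 2.333333 to remove the quadratic term: y³ + p·y + q = 0 with p = s − (tr M)²/3 = -3.333333 and q = −2(tr M)³/27 + (tr M)·s/3 − det M = 2.074074.
Three real roots ⇒ use the trigonometric (Viète) form: r = 2√(−p/3) = 2.108185, φ = arccos(3q/(p·r)) = arccos(-0.885438) = 2.658231 rad.
y_k = r·cos(φ/3 − 2πk/3) for k = 0, 1, 2 gives y = 1.333333, 0.747547, -2.080880.
λ_k = y_k − 2.333333 gives λ = -1.0000, -1.5858, -4.4142 (check: the sum is -7.0000 = tr M).

Hence λ_max = -1.0000 and λ_min = -4.4142.


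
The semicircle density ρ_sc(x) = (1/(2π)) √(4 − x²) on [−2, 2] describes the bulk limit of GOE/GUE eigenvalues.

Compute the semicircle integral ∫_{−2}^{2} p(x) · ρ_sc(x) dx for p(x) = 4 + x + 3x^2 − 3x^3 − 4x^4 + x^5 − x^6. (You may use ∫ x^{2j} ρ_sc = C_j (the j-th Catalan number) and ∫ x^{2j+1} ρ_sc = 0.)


Write p(x) = Σ a_i x^i, split into monomials and integrate each against ρ_sc separately.
Using ∫ x^{2j} ρ_sc = C_j = (1/(j+1)) C(2j, j) (Catalan numbers) and ∫ x^{2j+1} ρ_sc = 0 (odd monomials vanish by symmetry):
  i = 0 (even): a_0 · C_{0} = 4 · 1 = 4
  i = 1 (odd): ∫ x^1 ρ_sc = 0 (vanishes)
  i = 2 (even): a_2 · C_{1} = 3 · 1 = 3
  i = 3 (odd): ∫ x^3 ρ_sc = 0 (vanishes)
  i = 4 (even): a_4 · C_{2} = -4 · 2 = -8
  i = 5 (odd): ∫ x^5 ρ_sc = 0 (vanishes)
  i = 6 (even): a_6 · C_{3} = -1 · 5 = -5

Summing the contributions: ∫_{−2}^{2} p(x) ρ_sc(x) dx = 4 + 3 + (-8) + (-5) = -6.


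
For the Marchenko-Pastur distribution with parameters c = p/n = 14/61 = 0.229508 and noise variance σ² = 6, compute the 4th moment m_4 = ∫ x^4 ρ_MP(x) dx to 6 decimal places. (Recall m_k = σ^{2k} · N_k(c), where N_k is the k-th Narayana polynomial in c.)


E[X⁴] = σ⁸ (1 + 6c + 6c² + c³) (fourth MP moment). With σ² = 6 (so σ⁸ = 1296) and c = 14/61 = 0.229508: E[X⁴] = 1296 · (1 + 6·0.229508 + 6·(0.229508)² + (0.229508)³) = 1296 · 2.705182.

So E[X^4] = 3505.916354.


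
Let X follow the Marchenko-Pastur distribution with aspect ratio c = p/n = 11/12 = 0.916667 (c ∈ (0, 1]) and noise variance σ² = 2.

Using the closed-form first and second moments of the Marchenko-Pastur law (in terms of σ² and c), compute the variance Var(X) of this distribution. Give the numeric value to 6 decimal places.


Recall the MP moments m_1 = E[X] = σ² and m_2 = E[X²] = σ⁴ (1 + c).
m_1 = E[X] = σ² = 2, so m_1² = 4.
m_2 = E[X²] = σ⁴ (1 + c) = 4 · (1 + 0.916667) = 4 · 1.916667 = 7.666667.
(Note m_2 − m_1² simplifies to c · σ⁴ = 0.916667 · 4.)

Var(X) = m_2 − m_1² = 7.666667 − 4 = 3.666667.


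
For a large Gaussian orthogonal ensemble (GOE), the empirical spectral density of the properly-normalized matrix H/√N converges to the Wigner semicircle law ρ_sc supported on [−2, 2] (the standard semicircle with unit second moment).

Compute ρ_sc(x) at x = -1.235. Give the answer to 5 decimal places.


ρ_sc(x) = (1/(2π)) √(4 − x²). With x = -1.235:
  4 − x² = 4 − (-1.235)² = 4 − 1.525225 = 2.474775.
  √(4 − x²) = 1.573142.
  1/(2π) = 0.159155.
  ρ_sc(-1.235) = 0.159155 · 1.573142 = 0.250373.

Rounded to 5 decimal places: ρ_sc(-1.235) ≈ 0.25037.


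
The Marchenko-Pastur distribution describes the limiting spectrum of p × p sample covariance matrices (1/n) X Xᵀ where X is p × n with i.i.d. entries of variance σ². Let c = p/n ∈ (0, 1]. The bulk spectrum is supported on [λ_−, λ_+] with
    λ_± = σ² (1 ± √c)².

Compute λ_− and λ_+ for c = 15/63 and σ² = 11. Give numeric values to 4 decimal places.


c = 15/63 = 0.238095; √c = 0.487950.
λ_− = σ² (1 − √c)² = 11 · (1 − 0.487950)² = 11 · (0.512050)² = 2.884147.
λ_+ = σ² (1 + √c)² = 11 · (1 + 0.487950)² = 11 · (1.487950)² = 24.353948.

Rounded to 4 decimal places: λ_− ≈ 2.8841, λ_+ ≈ 24.3539.


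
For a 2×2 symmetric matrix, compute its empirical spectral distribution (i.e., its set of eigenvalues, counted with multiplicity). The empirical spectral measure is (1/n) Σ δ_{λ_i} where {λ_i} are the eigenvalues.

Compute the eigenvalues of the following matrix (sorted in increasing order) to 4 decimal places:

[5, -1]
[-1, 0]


Since M is real symmetric, both eigenvalues are real; they are the roots of det(λI − M) = λ² − (tr M) λ + det M.
tr M = 5 + 0 = 5.
det M = 5·0 − (-1)² = 0 − 1 = -1.
Characteristic polynomial: λ² − 5λ − 1 = 0.
Discriminant Δ = (tr M)² − 4·det M = 25 − (-4) = 29; √Δ = 5.385165.
λ = (tr M ± √Δ)/2 = (5 ± 5.385165)/2, giving (tr M − √Δ)/2 = -0.1926 and (tr M + √Δ)/2 = 5.1926.

Eigenvalues sorted in increasing order: [-0.1926, 5.1926].


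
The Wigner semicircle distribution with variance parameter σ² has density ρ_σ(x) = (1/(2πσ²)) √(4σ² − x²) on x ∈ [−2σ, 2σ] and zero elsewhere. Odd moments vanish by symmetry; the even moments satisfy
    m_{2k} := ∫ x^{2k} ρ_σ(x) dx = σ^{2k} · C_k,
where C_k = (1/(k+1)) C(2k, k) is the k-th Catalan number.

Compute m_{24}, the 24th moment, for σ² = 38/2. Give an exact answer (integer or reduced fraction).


By the scaled semicircle moment identity, m_{2k} = σ^{2k} · C_k with k = 12.
C_12 = (1/(k+1)) · C(2k, k) = (1/13) · C(24, 12) = (1/13) · 2704156 = 208012.
σ^{2k} = (σ²)^k = (38/2)^12 = 2213314919066161.

Therefore m_{24} = σ^{24} · C_12 = 2213314919066161 · 208012 = 460396062944790281932.


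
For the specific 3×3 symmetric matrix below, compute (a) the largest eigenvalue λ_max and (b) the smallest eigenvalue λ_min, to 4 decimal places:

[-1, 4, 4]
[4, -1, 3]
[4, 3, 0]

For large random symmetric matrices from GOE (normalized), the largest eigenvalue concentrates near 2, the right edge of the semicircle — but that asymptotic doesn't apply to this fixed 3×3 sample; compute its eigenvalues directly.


Since M is real symmetric, all three eigenvalues are real; they are the roots of det(λI − M) = λ³ − (tr M) λ² + s λ − det M, where s is the sum of the principal 2×2 minors.
tr M = -1 + (-1) + 0 = -2.
s = ((-1)·(-1) − 4²) + ((-1)·0 − 4²) + ((-1)·0 − 3²) = -15 + (-16) + (-9) = -40.
det M (expand along row 1) = (-1)·(-9) − 4·(-12) + 4·16 = 121.
Characteristic polynomial: λ³ + 2λ² − 40λ − 121 = 0.
Substitute λ = y + (tr M)/3 = y − 0.666667 to remove the quadratic term: y³ + p·y + q = 0 with p = s − (tr M)²/3 = -41.333333 and q = −2(tr M)³/27 + (tr M)·s/3 − det M = -93.740741.
Three real roots ⇒ use the trigonometric (Viète) form: r = 2√(−p/3) = 7.423686, φ = arccos(3q/(p·r)) = arccos(0.916494) = 0.411570 rad.
y_k = r·cos(φ/3 − 2πk/3) for k = 0, 1, 2 gives y = 7.353934, -2.797724, -4.556211.
λ_k = y_k − 0.666667 gives λ = 6.6873, -3.4644, -5.2229 (check: the sum is -2.0000 = tr M).

Hence λ_max = 6.6873 and λ_min = -5.2229.


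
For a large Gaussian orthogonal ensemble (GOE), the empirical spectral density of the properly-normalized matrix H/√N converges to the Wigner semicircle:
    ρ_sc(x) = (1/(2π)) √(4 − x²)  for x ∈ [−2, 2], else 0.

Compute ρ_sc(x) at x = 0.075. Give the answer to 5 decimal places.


ρ_sc(x) = (1/(2π)) √(4 − x²). With x = 0.075:
  4 − x² = 4 − (0.075)² = 4 − 0.005625 = 3.994375.
  √(4 − x²) = 1.998593.
  1/(2π) = 0.159155.
  ρ_sc(0.075) = 0.159155 · 1.998593 = 0.318086.

Rounded to 5 decimal places: ρ_sc(0.075) ≈ 0.31809.


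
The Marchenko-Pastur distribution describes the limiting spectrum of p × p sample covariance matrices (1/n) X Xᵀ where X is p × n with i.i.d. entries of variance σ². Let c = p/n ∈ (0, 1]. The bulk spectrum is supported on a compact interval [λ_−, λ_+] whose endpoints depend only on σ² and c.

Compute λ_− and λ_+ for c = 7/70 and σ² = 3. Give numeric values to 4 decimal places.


c = 7/70 = 0.100000; √c = 0.316228.
λ_− = σ² (1 − √c)² = 3 · (1 − 0.316228)² = 3 · (0.683772)² = 1.402633.
λ_+ = σ² (1 + √c)² = 3 · (1 + 0.316228)² = 3 · (1.316228)² = 5.197367.

Rounded to 4 decimal places: λ_− ≈ 1.4026, λ_+ ≈ 5.1974.


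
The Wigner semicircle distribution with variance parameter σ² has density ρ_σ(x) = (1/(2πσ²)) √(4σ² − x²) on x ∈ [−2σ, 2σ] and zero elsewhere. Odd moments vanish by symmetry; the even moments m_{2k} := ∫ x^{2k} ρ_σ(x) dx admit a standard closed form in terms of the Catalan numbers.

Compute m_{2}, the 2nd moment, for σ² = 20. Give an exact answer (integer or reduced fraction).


By the scaled semicircle moment identity, m_{2k} = σ^{2k} · C_k with k = 1.
C_1 = (1/(k+1)) · C(2k, k) = (1/2) · C(2, 1) = (1/2) · 2 = 1.
σ^{2k} = (σ²)^k = (20)^1 = 20.

Therefore m_{2} = σ^{2} · C_1 = 20 · 1 = 20.


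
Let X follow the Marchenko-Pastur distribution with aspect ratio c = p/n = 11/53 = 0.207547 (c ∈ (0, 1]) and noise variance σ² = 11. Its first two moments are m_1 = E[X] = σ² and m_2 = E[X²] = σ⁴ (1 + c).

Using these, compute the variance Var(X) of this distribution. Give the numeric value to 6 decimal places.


m_1 = E[X] = σ² = 11, so m_1² = 121.
m_2 = E[X²] = σ⁴ (1 + c) = 121 · (1 + 0.207547) = 121 · 1.207547 = 146.113208.
(Note m_2 − m_1² simplifies to c · σ⁴ = 0.207547 · 121.)

Var(X) = m_2 − m_1² = 146.113208 − 121 = 25.113208.


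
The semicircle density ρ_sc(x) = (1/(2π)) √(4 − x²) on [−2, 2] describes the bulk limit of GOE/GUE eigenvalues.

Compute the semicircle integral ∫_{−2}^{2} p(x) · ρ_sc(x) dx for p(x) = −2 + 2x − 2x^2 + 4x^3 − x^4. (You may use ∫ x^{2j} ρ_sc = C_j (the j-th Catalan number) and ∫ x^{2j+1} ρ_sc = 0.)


Write p(x) = Σ a_i x^i, split into monomials and integrate each against ρ_sc separately.
Using ∫ x^{2j} ρ_sc = C_j = (1/(j+1)) C(2j, j) (Catalan numbers) and ∫ x^{2j+1} ρ_sc = 0 (odd monomials vanish by symmetry):
  i = 0 (even): a_0 · C_{0} = -2 · 1 = -2
  i = 1 (odd): ∫ x^1 ρ_sc = 0 (vanishes)
  i = 2 (even): a_2 · C_{1} = -2 · 1 = -2
  i = 3 (odd): ∫ x^3 ρ_sc = 0 (vanishes)
  i = 4 (even): a_4 · C_{2} = -1 · 2 = -2

Summing the contributions: ∫_{−2}^{2} p(x) ρ_sc(x) dx = (-2) + (-2) + (-2) = -6.


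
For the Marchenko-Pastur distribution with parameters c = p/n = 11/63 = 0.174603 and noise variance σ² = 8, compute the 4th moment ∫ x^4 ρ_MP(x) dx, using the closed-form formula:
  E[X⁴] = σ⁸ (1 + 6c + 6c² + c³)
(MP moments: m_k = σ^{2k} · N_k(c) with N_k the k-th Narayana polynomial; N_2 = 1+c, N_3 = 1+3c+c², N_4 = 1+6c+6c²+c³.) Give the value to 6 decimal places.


E[X⁴] = σ⁸ (1 + 6c + 6c² + c³) (fourth MP moment). With σ² = 8 (so σ⁸ = 4096) and c = 11/63 = 0.174603: E[X⁴] = 4096 · (1 + 6·0.174603 + 6·(0.174603)² + (0.174603)³) = 4096 · 2.235860.

So E[X^4] = 9158.081161.


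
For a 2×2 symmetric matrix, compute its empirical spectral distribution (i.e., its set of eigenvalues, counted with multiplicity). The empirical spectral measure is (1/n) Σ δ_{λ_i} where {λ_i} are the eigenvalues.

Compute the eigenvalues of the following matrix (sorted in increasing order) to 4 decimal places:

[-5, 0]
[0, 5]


Since M is real symmetric, both eigenvalues are real; they are the roots of det(λI − M) = λ² − (tr M) λ + det M.
tr M = -5 + 5 = 0.
det M = (-5)·5 − 0² = -25 − 0 = -25.
Characteristic polynomial: λ² − 25 = 0.
Discriminant Δ = (tr M)² − 4·det M = 0 − (-100) = 100; √Δ = 10.000000.
λ = (tr M ± √Δ)/2 = (0 ± 10.000000)/2, giving (tr M − √Δ)/2 = -5.0000 and (tr M + √Δ)/2 = 5.0000.

Eigenvalues sorted in increasing order: [-5.0000, 5.0000].


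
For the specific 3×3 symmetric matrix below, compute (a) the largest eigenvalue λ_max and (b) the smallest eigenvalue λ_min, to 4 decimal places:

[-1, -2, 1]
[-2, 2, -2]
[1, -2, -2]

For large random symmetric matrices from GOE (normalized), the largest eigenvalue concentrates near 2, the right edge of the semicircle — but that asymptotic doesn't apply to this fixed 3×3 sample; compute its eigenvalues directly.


Since M is real symmetric, all three eigenvalues are real; they are the roots of det(λI − M) = λ³ − (tr M) λ² + s λ − det M, where s is the sum of the principal 2×2 minors.
tr M = -1 + 2 + (-2) = -1.
s = ((-1)·2 − (-2)²) + ((-1)·(-2) − 1²) + (2·(-2) − (-2)²) = -6 + 1 + (-8) = -13.
det M (expand along row 1) = (-1)·(-8) − (-2)·6 + 1·2 = 22.
Characteristic polynomial: λ³ + λ² − 13λ − 22 = 0.
Substitute λ = y + (tr M)/3 = y − 0.333333 to remove the quadratic term: y³ + p·y + q = 0 with p = s − (tr M)²/3 = -13.333333 and q = −2(tr M)³/27 + (tr M)·s/3 − det M = -17.592593.
Three real roots ⇒ use the trigonometric (Viète) form: r = 2√(−p/3) = 4.216370, φ = arccos(3q/(p·r)) = arccos(0.938801) = 0.351663 rad.
y_k = r·cos(φ/3 − 2πk/3) for k = 0, 1, 2 gives y = 4.187435, -1.666667, -2.520769.
λ_k = y_k − 0.333333 gives λ = 3.8541, -2.0000, -2.8541 (check: the sum is -1.0000 = tr M).

Hence λ_max = 3.8541 and λ_min = -2.8541.


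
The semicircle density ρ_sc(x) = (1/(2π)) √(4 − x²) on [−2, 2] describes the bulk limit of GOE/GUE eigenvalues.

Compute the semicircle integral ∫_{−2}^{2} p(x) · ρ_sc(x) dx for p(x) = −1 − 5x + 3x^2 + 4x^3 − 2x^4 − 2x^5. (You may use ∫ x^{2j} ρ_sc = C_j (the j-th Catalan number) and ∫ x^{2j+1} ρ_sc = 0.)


Write p(x) = Σ a_i x^i, split into monomials and integrate each against ρ_sc separately.
Using ∫ x^{2j} ρ_sc = C_j = (1/(j+1)) C(2j, j) (Catalan numbers) and ∫ x^{2j+1} ρ_sc = 0 (odd monomials vanish by symmetry):
  i = 0 (even): a_0 · C_{0} = -1 · 1 = -1
  i = 1 (odd): ∫ x^1 ρ_sc = 0 (vanishes)
  i = 2 (even): a_2 · C_{1} = 3 · 1 = 3
  i = 3 (odd): ∫ x^3 ρ_sc = 0 (vanishes)
  i = 4 (even): a_4 · C_{2} = -2 · 2 = -4
  i = 5 (odd): ∫ x^5 ρ_sc = 0 (vanishes)

Summing the contributions: ∫_{−2}^{2} p(x) ρ_sc(x) dx = (-1) + 3 + (-4) = -2.


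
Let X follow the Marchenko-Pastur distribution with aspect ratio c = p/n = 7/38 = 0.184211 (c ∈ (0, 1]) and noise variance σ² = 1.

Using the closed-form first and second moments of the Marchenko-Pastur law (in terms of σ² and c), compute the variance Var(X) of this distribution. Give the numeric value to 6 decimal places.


Recall the MP moments m_1 = E[X] = σ² and m_2 = E[X²] = σ⁴ (1 + c).
m_1 = E[X] = σ² = 1, so m_1² = 1.
m_2 = E[X²] = σ⁴ (1 + c) = 1 · (1 + 0.184211) = 1 · 1.184211 = 1.184211.
(Note m_2 − m_1² simplifies to c · σ⁴ = 0.184211 · 1.)

Var(X) = m_2 − m_1² = 1.184211 − 1 = 0.184211.


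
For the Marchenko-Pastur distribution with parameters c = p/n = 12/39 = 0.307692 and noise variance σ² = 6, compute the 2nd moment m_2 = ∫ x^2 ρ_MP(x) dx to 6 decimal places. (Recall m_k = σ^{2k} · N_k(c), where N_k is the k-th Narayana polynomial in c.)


E[X²] = σ⁴ (1 + c) (second MP moment). With σ² = 6 (so σ⁴ = 36) and c = 12/39 = 0.307692: E[X²] = 36 · (1 + 0.307692) = 36 · 1.307692.

So E[X^2] = 47.076923.


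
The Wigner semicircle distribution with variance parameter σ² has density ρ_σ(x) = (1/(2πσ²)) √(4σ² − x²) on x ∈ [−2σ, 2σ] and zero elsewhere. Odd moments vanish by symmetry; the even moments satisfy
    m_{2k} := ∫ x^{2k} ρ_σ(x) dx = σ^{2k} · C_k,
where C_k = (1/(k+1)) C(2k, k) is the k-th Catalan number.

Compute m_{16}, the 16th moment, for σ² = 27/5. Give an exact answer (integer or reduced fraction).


By the scaled semicircle moment identity, m_{2k} = σ^{2k} · C_k with k = 8.
C_8 = (1/(k+1)) · C(2k, k) = (1/9) · C(16, 8) = (1/9) · 12870 = 1430.
σ^{2k} = (σ²)^k = (27/5)^8 = 282429536481/390625.

Therefore m_{16} = σ^{16} · C_8 = (282429536481/390625) · 1430 = 80774847433566/78125.


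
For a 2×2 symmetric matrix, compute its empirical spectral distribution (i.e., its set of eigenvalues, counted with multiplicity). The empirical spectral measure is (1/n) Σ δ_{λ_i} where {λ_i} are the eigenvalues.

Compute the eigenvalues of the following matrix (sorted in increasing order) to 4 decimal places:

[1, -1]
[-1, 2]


Since M is real symmetric, both eigenvalues are real; they are the roots of det(λI − M) = λ² − (tr M) λ + det M.
tr M = 1 + 2 = 3.
det M = 1·2 − (-1)² = 2 − 1 = 1.
Characteristic polynomial: λ² − 3λ + 1 = 0.
Discriminant Δ = (tr M)² − 4·det M = 9 − 4 = 5; √Δ = 2.236068.
λ = (tr M ± √Δ)/2 = (3 ± 2.236068)/2, giving (tr M − √Δ)/2 = 0.3820 and (tr M + √Δ)/2 = 2.6180.

Eigenvalues sorted in increasing order: [0.3820, 2.6180].


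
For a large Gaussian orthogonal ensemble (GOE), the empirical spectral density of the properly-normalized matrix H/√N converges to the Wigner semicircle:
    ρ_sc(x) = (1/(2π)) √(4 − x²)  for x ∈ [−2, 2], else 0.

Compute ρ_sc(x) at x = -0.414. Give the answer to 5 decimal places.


ρ_sc(x) = (1/(2π)) √(4 − x²). With x = -0.414:
  4 − x² = 4 − (-0.414)² = 4 − 0.171396 = 3.828604.
  √(4 − x²) = 1.956682.
  1/(2π) = 0.159155.
  ρ_sc(-0.414) = 0.159155 · 1.956682 = 0.311416.

Rounded to 5 decimal places: ρ_sc(-0.414) ≈ 0.31142.


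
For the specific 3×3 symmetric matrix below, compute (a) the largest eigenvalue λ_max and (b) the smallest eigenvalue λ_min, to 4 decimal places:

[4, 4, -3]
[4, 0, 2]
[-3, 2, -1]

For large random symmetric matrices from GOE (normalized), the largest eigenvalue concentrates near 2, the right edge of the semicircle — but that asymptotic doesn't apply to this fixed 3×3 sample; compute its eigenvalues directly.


Since M is real symmetric, all three eigenvalues are real; they are the roots of det(λI − M) = λ³ − (tr M) λ² + s λ − det M, where s is the sum of the principal 2×2 minors.
tr M = 4 + 0 + (-1) = 3.
s = (4·0 − 4²) + (4·(-1) − (-3)²) + (0·(-1) − 2²) = -16 + (-13) + (-4) = -33.
det M (expand along row 1) = 4·(-4) − 4·2 + (-3)·8 = -48.
Characteristic polynomial: λ³ − 3λ² − 33λ + 48 = 0.
Substitute λ = y + (tr M)/3 = y + 1.000000 to remove the quadratic term: y³ + p·y + q = 0 with p = s − (tr M)²/3 = -36.000000 and q = −2(tr M)³/27 + (tr M)·s/3 − det M = 13.000000.
Three real roots ⇒ use the trigonometric (Viète) form: r = 2√(−p/3) = 6.928203, φ = arccos(3q/(p·r)) = arccos(-0.156366) = 1.727806 rad.
y_k = r·cos(φ/3 − 2πk/3) for k = 0, 1, 2 gives y = 5.810568, 0.362434, -6.173001.
λ_k = y_k + 1.000000 gives λ = 6.8106, 1.3624, -5.1730 (check: the sum is 3.0000 = tr M).

Hence λ_max = 6.8106 and λ_min = -5.1730.


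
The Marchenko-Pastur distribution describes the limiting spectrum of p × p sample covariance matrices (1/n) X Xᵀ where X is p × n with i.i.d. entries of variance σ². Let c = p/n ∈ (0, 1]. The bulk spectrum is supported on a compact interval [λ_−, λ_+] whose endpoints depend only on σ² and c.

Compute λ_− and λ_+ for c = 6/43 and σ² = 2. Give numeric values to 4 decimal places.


c = 6/43 = 0.139535; √c = 0.373544.
λ_− = σ² (1 − √c)² = 2 · (1 − 0.373544)² = 2 · (0.626456)² = 0.784895.
λ_+ = σ² (1 + √c)² = 2 · (1 + 0.373544)² = 2 · (1.373544)² = 3.773245.

Rounded to 4 decimal places: λ_− ≈ 0.7849, λ_+ ≈ 3.7732.


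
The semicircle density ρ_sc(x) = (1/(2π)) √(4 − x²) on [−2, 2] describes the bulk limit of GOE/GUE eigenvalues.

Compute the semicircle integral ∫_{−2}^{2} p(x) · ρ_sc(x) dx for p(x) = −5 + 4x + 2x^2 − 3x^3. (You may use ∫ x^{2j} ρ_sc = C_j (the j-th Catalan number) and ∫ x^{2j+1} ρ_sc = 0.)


Write p(x) = Σ a_i x^i, split into monomials and integrate each against ρ_sc separately.
Using ∫ x^{2j} ρ_sc = C_j = (1/(j+1)) C(2j, j) (Catalan numbers) and ∫ x^{2j+1} ρ_sc = 0 (odd monomials vanish by symmetry):
  i = 0 (even): a_0 · C_{0} = -5 · 1 = -5
  i = 1 (odd): ∫ x^1 ρ_sc = 0 (vanishes)
  i = 2 (even): a_2 · C_{1} = 2 · 1 = 2
  i = 3 (odd): ∫ x^3 ρ_sc = 0 (vanishes)

Summing the contributions: ∫_{−2}^{2} p(x) ρ_sc(x) dx = (-5) + 2 = -3.


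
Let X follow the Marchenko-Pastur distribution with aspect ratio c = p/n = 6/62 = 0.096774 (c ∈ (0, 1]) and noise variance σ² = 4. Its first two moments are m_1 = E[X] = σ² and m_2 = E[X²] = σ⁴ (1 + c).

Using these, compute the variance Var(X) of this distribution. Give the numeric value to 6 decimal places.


m_1 = E[X] = σ² = 4, so m_1² = 16.
m_2 = E[X²] = σ⁴ (1 + c) = 16 · (1 + 0.096774) = 16 · 1.096774 = 17.548387.
(Note m_2 − m_1² simplifies to c · σ⁴ = 0.096774 · 16.)

Var(X) = m_2 − m_1² = 17.548387 − 16 = 1.548387.


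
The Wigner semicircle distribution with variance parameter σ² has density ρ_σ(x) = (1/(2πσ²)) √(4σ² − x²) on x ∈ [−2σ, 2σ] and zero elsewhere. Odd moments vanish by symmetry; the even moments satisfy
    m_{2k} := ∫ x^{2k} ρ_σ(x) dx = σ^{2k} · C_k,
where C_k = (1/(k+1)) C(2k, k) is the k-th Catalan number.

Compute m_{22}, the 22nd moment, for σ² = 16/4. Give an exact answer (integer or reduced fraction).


By the scaled semicircle moment identity, m_{2k} = σ^{2k} · C_k with k = 11.
C_11 = (1/(k+1)) · C(2k, k) = (1/12) · C(22, 11) = (1/12) · 705432 = 58786.
σ^{2k} = (σ²)^k = (16/4)^11 = 4194304.

Therefore m_{22} = σ^{22} · C_11 = 4194304 · 58786 = 246566354944.


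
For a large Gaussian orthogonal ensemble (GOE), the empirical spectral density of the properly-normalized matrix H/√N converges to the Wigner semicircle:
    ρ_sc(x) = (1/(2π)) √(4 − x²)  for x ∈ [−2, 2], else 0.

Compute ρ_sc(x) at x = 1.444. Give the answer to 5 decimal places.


ρ_sc(x) = (1/(2π)) √(4 − x²). With x = 1.444:
  4 − x² = 4 − (1.444)² = 4 − 2.085136 = 1.914864.
  √(4 − x²) = 1.383786.
  1/(2π) = 0.159155.
  ρ_sc(1.444) = 0.159155 · 1.383786 = 0.220236.

Rounded to 5 decimal places: ρ_sc(1.444) ≈ 0.22024.


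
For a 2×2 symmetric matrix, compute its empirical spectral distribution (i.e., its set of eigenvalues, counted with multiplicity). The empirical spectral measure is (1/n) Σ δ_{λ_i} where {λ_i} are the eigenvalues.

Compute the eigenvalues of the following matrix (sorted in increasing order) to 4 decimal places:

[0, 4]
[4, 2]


Since M is real symmetric, both eigenvalues are real; they are the roots of det(λI − M) = λ² − (tr M) λ + det M.
tr M = 0 + 2 = 2.
det M = 0·2 − 4² = 0 − 16 = -16.
Characteristic polynomial: λ² − 2λ − 16 = 0.
Discriminant Δ = (tr M)² − 4·det M = 4 − (-64) = 68; √Δ = 8.246211.
λ = (tr M ± √Δ)/2 = (2 ± 8.246211)/2, giving (tr M − √Δ)/2 = -3.1231 and (tr M + √Δ)/2 = 5.1231.

Eigenvalues sorted in increasing order: [-3.1231, 5.1231].


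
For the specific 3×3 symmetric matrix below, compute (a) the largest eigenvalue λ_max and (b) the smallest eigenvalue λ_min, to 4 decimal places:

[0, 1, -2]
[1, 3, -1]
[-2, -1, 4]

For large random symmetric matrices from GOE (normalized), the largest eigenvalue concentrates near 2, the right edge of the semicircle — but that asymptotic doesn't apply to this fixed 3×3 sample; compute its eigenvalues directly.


Since M is real symmetric, all three eigenvalues are real; they are the roots of det(λI − M) = λ³ − (tr M) λ² + s λ − det M, where s is the sum of the principal 2×2 minors.
tr M = 0 + 3 + 4 = 7.
s = (0·3 − 1²) + (0·4 − (-2)²) + (3·4 − (-1)²) = -1 + (-4) + 11 = 6.
det M (expand along row 1) = 0·11 − 1·2 + (-2)·5 = -12.
Characteristic polynomial: λ³ − 7λ² + 6λ + 12 = 0.
Substitute λ = y + (tr M)/3 = y + 2.333333 to remove the quadratic term: y³ + p·y + q = 0 with p = s − (tr M)²/3 = -10.333333 and q = −2(tr M)³/27 + (tr M)·s/3 − det M = 0.592593.
Three real roots ⇒ use the trigonometric (Viète) form: r = 2√(−p/3) = 3.711843, φ = arccos(3q/(p·r)) = arccos(-0.046350) = 1.617163 rad.
y_k = r·cos(φ/3 − 2πk/3) for k = 0, 1, 2 gives y = 3.185483, 0.057366, -3.242849.
λ_k = y_k + 2.333333 gives λ = 5.5188, 2.3907, -0.9095 (check: the sum is 7.0000 = tr M).

Hence λ_max = 5.5188 and λ_min = -0.9095.


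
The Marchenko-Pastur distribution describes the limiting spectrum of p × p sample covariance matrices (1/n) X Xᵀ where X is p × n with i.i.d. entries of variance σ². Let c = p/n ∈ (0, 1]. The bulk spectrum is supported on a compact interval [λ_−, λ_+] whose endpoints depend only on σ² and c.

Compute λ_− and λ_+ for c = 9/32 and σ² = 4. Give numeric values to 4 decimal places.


c = 9/32 = 0.281250; √c = 0.530330.
λ_− = σ² (1 − √c)² = 4 · (1 − 0.530330)² = 4 · (0.469670)² = 0.882359.
λ_+ = σ² (1 + √c)² = 4 · (1 + 0.530330)² = 4 · (1.530330)² = 9.367641.

Rounded to 4 decimal places: λ_− ≈ 0.8824, λ_+ ≈ 9.3676.


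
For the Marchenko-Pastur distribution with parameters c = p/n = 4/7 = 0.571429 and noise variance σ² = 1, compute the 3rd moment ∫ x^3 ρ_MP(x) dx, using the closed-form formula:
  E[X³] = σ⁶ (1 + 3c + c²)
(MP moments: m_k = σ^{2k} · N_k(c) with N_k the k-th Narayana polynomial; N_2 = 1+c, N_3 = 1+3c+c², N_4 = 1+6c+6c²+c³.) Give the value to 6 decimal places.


E[X³] = σ⁶ (1 + 3c + c²) (third MP moment). With σ² = 1 (so σ⁶ = 1) and c = 4/7 = 0.571429: E[X³] = 1 · (1 + 3·0.571429 + (0.571429)²) = 1 · 3.040816.

So E[X^3] = 3.040816.


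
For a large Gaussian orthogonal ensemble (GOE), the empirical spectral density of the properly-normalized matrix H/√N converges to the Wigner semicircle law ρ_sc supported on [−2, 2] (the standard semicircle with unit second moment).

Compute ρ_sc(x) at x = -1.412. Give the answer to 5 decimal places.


ρ_sc(x) = (1/(2π)) √(4 − x²). With x = -1.412:
  4 − x² = 4 − (-1.412)² = 4 − 1.993744 = 2.006256.
  √(4 − x²) = 1.416424.
  1/(2π) = 0.159155.
  ρ_sc(-1.412) = 0.159155 · 1.416424 = 0.225431.

Rounded to 5 decimal places: ρ_sc(-1.412) ≈ 0.22543.


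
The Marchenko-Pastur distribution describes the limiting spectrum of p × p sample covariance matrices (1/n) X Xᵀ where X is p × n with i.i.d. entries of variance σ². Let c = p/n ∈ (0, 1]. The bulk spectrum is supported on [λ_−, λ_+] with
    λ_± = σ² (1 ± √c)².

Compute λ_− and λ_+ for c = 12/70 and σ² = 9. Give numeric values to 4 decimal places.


c = 12/70 = 0.171429; √c = 0.414039.
λ_− = σ² (1 − √c)² = 9 · (1 − 0.414039)² = 9 · (0.585961)² = 3.090149.
λ_+ = σ² (1 + √c)² = 9 · (1 + 0.414039)² = 9 · (1.414039)² = 17.995565.

Rounded to 4 decimal places: λ_− ≈ 3.0901, λ_+ ≈ 17.9956.


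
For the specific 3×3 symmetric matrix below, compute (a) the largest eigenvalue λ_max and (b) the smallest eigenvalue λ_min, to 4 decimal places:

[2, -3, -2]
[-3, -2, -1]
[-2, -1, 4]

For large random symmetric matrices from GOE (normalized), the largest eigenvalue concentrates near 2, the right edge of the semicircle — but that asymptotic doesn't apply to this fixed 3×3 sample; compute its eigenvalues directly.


Since M is real symmetric, all three eigenvalues are real; they are the roots of det(λI − M) = λ³ − (tr M) λ² + s λ − det M, where s is the sum of the principal 2×2 minors.
tr M = 2 + (-2) + 4 = 4.
s = (2·(-2) − (-3)²) + (2·4 − (-2)²) + ((-2)·4 − (-1)²) = -13 + 4 + (-9) = -18.
det M (expand along row 1) = 2·(-9) − (-3)·(-14) + (-2)·(-1) = -58.
Characteristic polynomial: λ³ − 4λ² − 18λ + 58 = 0.
Substitute λ = y + (tr M)/3 = y + 1.333333 to remove the quadratic term: y³ + p·y + q = 0 with p = s − (tr M)²/3 = -23.333333 and q = −2(tr M)³/27 + (tr M)·s/3 − det M = 29.259259.
Three real roots ⇒ use the trigonometric (Viète) form: r = 2√(−p/3) = 5.577734, φ = arccos(3q/(p·r)) = arccos(-0.674450) = 2.311016 rad.
y_k = r·cos(φ/3 − 2πk/3) for k = 0, 1, 2 gives y = 4.002999, 1.362328, -5.365327.
λ_k = y_k + 1.333333 gives λ = 5.3363, 2.6957, -4.0320 (check: the sum is 4.0000 = tr M).

Hence λ_max = 5.3363 and λ_min = -4.0320.


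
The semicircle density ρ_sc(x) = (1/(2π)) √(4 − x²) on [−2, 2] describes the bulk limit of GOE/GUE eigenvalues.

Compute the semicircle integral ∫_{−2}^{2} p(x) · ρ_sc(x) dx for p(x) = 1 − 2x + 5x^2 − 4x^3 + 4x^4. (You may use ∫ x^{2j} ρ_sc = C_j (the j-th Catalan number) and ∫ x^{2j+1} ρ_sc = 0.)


Write p(x) = Σ a_i x^i, split into monomials and integrate each against ρ_sc separately.
Using ∫ x^{2j} ρ_sc = C_j = (1/(j+1)) C(2j, j) (Catalan numbers) and ∫ x^{2j+1} ρ_sc = 0 (odd monomials vanish by symmetry):
  i = 0 (even): a_0 · C_{0} = 1 · 1 = 1
  i = 1 (odd): ∫ x^1 ρ_sc = 0 (vanishes)
  i = 2 (even): a_2 · C_{1} = 5 · 1 = 5
  i = 3 (odd): ∫ x^3 ρ_sc = 0 (vanishes)
  i = 4 (even): a_4 · C_{2} = 4 · 2 = 8

Summing the contributions: ∫_{−2}^{2} p(x) ρ_sc(x) dx = 1 + 5 + 8 = 14.


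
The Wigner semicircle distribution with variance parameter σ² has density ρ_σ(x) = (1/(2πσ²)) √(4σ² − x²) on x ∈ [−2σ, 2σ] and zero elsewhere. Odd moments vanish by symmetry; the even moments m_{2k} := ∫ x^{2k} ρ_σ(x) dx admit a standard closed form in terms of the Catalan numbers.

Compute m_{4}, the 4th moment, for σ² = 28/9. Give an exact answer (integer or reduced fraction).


By the scaled semicircle moment identity, m_{2k} = σ^{2k} · C_k with k = 2.
C_2 = (1/(k+1)) · C(2k, k) = (1/3) · C(4, 2) = (1/3) · 6 = 2.
σ^{2k} = (σ²)^k = (28/9)^2 = 784/81.

Therefore m_{4} = σ^{4} · C_2 = (784/81) · 2 = 1568/81.
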